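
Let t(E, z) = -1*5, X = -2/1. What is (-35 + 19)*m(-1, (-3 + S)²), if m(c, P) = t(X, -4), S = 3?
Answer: 80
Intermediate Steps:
X = -2 (X = -2*1 = -2)
t(E, z) = -5
m(c, P) = -5
(-35 + 19)*m(-1, (-3 + S)²) = (-35 + 19)*(-5) = -16*(-5) = 80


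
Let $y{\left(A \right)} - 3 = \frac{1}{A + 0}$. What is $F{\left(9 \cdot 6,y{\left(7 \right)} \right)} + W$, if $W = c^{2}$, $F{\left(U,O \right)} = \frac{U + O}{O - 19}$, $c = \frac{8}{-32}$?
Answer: $- \frac{6289}{1776} \approx -3.5411$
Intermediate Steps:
$y{\left(A \right)} = 3 + \frac{1}{A}$ ($y{\left(A \right)} = 3 + \frac{1}{A + 0} = 3 + \frac{1}{A}$)
$c = - \frac{1}{4}$ ($c = 8 \left(- \frac{1}{32}\right) = - \frac{1}{4} \approx -0.25$)
$F{\left(U,O \right)} = \frac{O + U}{-19 + O}$
$W = \frac{1}{16}$ ($W = \left(- \frac{1}{4}\right)^{2} = \frac{1}{16} \approx 0.0625$)
$F{\left(9 \cdot 6,y{\left(7 \right)} \right)} + W = \frac{\left(3 + \frac{1}{7}\right) + 9 \cdot 6}{-19 + \left(3 + \frac{1}{7}\right)} + \frac{1}{16} = \frac{\left(3 + \frac{1}{7}\right) + 54}{-19 + \left(3 + \frac{1}{7}\right)} + \frac{1}{16} = \frac{\frac{22}{7} + 54}{-19 + \frac{22}{7}} + \frac{1}{16} = \frac{1}{- \frac{111}{7}} \cdot \frac{400}{7} + \frac{1}{16} = \left(- \frac{7}{111}\right) \frac{400}{7} + \frac{1}{16} = - \frac{400}{111} + \frac{1}{16} = - \frac{6289}{1776}$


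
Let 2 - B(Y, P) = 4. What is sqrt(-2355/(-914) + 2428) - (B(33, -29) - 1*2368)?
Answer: 2370 + sqrt(2030493958)/914 ≈ 2419.3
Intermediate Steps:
B(Y, P) = -2 (B(Y, P) = 2 - 1*4 = 2 - 4 = -2)
sqrt(-2355/(-914) + 2428) - (B(33, -29) - 1*2368) = sqrt(-2355/(-914) + 2428) - (-2 - 1*2368) = sqrt(-2355*(-1/914) + 2428) - (-2 - 2368) = sqrt(2355/914 + 2428) - 1*(-2370) = sqrt(2221547/914) + 2370 = sqrt(2030493958)/914 + 2370 = 2370 + sqrt(2030493958)/914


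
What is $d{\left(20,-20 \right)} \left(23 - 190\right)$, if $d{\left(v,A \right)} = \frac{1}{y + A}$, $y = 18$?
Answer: $\frac{167}{2} \approx 83.5$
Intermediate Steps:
$d{\left(v,A \right)} = \frac{1}{18 + A}$
$d{\left(20,-20 \right)} \left(23 - 190\right) = \frac{23 - 190}{18 - 20} = \frac{1}{-2} \left(-167\right) = \left(- \frac{1}{2}\right) \left(-167\right) = \frac{167}{2}$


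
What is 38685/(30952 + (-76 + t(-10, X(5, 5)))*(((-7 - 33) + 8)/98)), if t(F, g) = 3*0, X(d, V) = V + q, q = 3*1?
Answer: 1895565/1517864 ≈ 1.2488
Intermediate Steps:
q = 3
X(d, V) = 3 + V (X(d, V) = V + 3 = 3 + V)
t(F, g) = 0
38685/(30952 + (-76 + t(-10, X(5, 5)))*(((-7 - 33) + 8)/98)) = 38685/(30952 + (-76 + 0)*(((-7 - 33) + 8)/98)) = 38685/(30952 - 76*(-40 + 8)/98) = 38685/(30952 - (-2432)/98) = 38685/(30952 - 76*(-16/49)) = 38685/(30952 + 1216/49) = 38685/(1517864/49) = 38685*(49/1517864) = 1895565/1517864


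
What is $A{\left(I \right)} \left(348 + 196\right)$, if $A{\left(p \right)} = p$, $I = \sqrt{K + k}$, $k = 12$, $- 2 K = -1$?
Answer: $1360 \sqrt{2} \approx 1923.3$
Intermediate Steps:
$K = \frac{1}{2}$ ($K = \left(- \frac{1}{2}\right) \left(-1\right) = \frac{1}{2} \approx 0.5$)
$I = \frac{5 \sqrt{2}}{2}$ ($I = \sqrt{\frac{1}{2} + 12} = \sqrt{\frac{25}{2}} = \frac{5 \sqrt{2}}{2} \approx 3.5355$)
$A{\left(I \right)} \left(348 + 196\right) = \frac{5 \sqrt{2}}{2} \left(348 + 196\right) = \frac{5 \sqrt{2}}{2} \cdot 544 = 1360 \sqrt{2}$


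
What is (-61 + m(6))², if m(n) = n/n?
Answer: 3600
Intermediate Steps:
m(n) = 1
(-61 + m(6))² = (-61 + 1)² = (-60)² = 3600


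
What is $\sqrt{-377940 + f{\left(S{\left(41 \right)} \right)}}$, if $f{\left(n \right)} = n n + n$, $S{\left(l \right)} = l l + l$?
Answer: $3 \sqrt{287674} \approx 1609.1$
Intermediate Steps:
$S{\left(l \right)} = l + l^{2}$ ($S{\left(l \right)} = l^{2} + l = l + l^{2}$)
$f{\left(n \right)} = n + n^{2}$ ($f{\left(n \right)} = n^{2} + n = n + n^{2}$)
$\sqrt{-377940 + f{\left(S{\left(41 \right)} \right)}} = \sqrt{-377940 + 41 \left(1 + 41\right) \left(1 + 41 \left(1 + 41\right)\right)} = \sqrt{-377940 + 41 \cdot 42 \left(1 + 41 \cdot 42\right)} = \sqrt{-377940 + 1722 \left(1 + 1722\right)} = \sqrt{-377940 + 1722 \cdot 1723} = \sqrt{-377940 + 2967006} = \sqrt{2589066} = 3 \sqrt{287674}$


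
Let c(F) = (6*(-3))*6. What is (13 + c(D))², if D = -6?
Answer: 9025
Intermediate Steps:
c(F) = -108 (c(F) = -18*6 = -108)
(13 + c(D))² = (13 - 108)² = (-95)² = 9025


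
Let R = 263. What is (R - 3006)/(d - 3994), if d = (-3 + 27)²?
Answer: 2743/3418 ≈ 0.80252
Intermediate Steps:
d = 576 (d = 24² = 576)
(R - 3006)/(d - 3994) = (263 - 3006)/(576 - 3994) = -2743/(-3418) = -2743*(-1/3418) = 2743/3418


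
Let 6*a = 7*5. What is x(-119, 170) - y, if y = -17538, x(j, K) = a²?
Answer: 632593/36 ≈ 17572.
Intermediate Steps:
a = 35/6 (a = (7*5)/6 = (⅙)*35 = 35/6 ≈ 5.8333)
x(j, K) = 1225/36 (x(j, K) = (35/6)² = 1225/36)
x(-119, 170) - y = 1225/36 - 1*(-17538) = 1225/36 + 17538 = 632593/36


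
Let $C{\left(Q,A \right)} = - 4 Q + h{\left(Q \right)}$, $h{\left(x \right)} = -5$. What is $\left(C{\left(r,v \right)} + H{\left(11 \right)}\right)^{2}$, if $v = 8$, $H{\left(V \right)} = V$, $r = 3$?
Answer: $36$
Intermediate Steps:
$C{\left(Q,A \right)} = -5 - 4 Q$ ($C{\left(Q,A \right)} = - 4 Q - 5 = -5 - 4 Q$)
$\left(C{\left(r,v \right)} + H{\left(11 \right)}\right)^{2} = \left(\left(-5 - 12\right) + 11\right)^{2} = \left(-17 + 11\right)^{2} = \left(-6\right)^{2} = 36$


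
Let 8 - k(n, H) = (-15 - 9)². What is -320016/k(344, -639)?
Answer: 40002/71 ≈ 563.41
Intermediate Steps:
k(n, H) = -568 (k(n, H) = 8 - (-15 - 9)² = 8 - 1*(-24)² = 8 - 1*576 = 8 - 576 = -568)
-320016/k(344, -639) = -320016/(-568) = -320016*(-1/568) = 40002/71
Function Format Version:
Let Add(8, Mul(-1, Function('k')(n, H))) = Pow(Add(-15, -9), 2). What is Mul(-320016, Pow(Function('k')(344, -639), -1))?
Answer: Rational(40002, 71) ≈ 563.41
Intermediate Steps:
Function('k')(n, H) = -568 (Function('k')(n, H) = Add(8, Mul(-1, Pow(Add(-15, -9), 2))) = Add(8, Mul(-1, Pow(-24, 2))) = Add(8, Mul(-1, 576)) = Add(8, -576) = -568)
Mul(-320016, Pow(Function('k')(344, -639), -1)) = Mul(-320016, Pow(-568, -1)) = Mul(-320016, Rational(-1, 568)) = Rational(40002, 71)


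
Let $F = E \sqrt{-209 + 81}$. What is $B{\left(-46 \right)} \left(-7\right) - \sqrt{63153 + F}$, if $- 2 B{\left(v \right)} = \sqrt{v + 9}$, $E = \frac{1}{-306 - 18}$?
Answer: $- \frac{\sqrt{5115393 - 2 i \sqrt{2}}}{9} + \frac{7 i \sqrt{37}}{2} \approx -251.3 + 21.29 i$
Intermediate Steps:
$E = - \frac{1}{324}$ ($E = \frac{1}{-324} = - \frac{1}{324} \approx -0.0030864$)
$B{\left(v \right)} = - \frac{\sqrt{9 + v}}{2}$ ($B{\left(v \right)} = - \frac{\sqrt{v + 9}}{2} = - \frac{\sqrt{9 + v}}{2}$)
$F = - \frac{2 i \sqrt{2}}{81}$ ($F = - \frac{\sqrt{-209 + 81}}{324} = - \frac{\sqrt{-128}}{324} = - \frac{8 i \sqrt{2}}{324} = - \frac{2 i \sqrt{2}}{81} \approx - 0.034919 i$)
$B{\left(-46 \right)} \left(-7\right) - \sqrt{63153 + F} = - \frac{\sqrt{9 - 46}}{2} \left(-7\right) - \sqrt{63153 - \frac{2 i \sqrt{2}}{81}} = - \frac{\sqrt{-37}}{2} \left(-7\right) - \sqrt{63153 - \frac{2 i \sqrt{2}}{81}} = - \frac{i \sqrt{37}}{2} \left(-7\right) - \sqrt{63153 - \frac{2 i \sqrt{2}}{81}} = \frac{7 i \sqrt{37}}{2} - \sqrt{63153 - \frac{2 i \sqrt{2}}{81}} = - \sqrt{63153 - \frac{2 i \sqrt{2}}{81}} + \frac{7 i \sqrt{37}}{2}$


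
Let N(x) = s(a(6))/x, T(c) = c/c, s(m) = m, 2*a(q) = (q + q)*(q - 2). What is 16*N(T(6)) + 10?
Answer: 394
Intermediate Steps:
a(q) = q*(-2 + q) (a(q) = ((q + q)*(q - 2))/2 = ((2*q)*(-2 + q))/2 = (2*q*(-2 + q))/2 = q*(-2 + q))
T(c) = 1
N(x) = 24/x (N(x) = (6*(-2 + 6))/x = (6*4)/x = 24/x)
16*N(T(6)) + 10 = 16*(24/1) + 10 = 16*(24*1) + 10 = 16*24 + 10 = 384 + 10 = 394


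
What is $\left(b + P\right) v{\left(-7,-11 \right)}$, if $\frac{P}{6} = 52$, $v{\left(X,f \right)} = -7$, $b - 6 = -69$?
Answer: $-1743$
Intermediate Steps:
$b = -63$ ($b = 6 - 69 = -63$)
$P = 312$ ($P = 6 \cdot 52 = 312$)
$\left(b + P\right) v{\left(-7,-11 \right)} = \left(-63 + 312\right) \left(-7\right) = 249 \left(-7\right) = -1743$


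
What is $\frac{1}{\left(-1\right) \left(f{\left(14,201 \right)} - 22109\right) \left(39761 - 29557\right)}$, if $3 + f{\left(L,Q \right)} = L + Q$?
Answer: $\frac{1}{223436988} \approx 4.4755 \cdot 10^{-9}$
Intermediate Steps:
$f{\left(L,Q \right)} = -3 + L + Q$ ($f{\left(L,Q \right)} = -3 + \left(L + Q\right) = -3 + L + Q$)
$\frac{1}{\left(-1\right) \left(f{\left(14,201 \right)} - 22109\right) \left(39761 - 29557\right)} = \frac{1}{\left(-1\right) \left(\left(-3 + 14 + 201\right) - 22109\right) \left(39761 - 29557\right)} = \frac{1}{\left(-1\right) \left(212 - 22109\right) 10204} = \frac{1}{\left(-1\right) \left(\left(-21897\right) 10204\right)} = \frac{1}{\left(-1\right) \left(-223436988\right)} = \frac{1}{223436988}$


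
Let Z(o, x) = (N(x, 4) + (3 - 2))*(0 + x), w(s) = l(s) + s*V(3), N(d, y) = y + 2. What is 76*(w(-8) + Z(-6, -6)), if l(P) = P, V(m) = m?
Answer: -5624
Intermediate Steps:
N(d, y) = 2 + y
w(s) = 4*s (w(s) = s + s*3 = s + 3*s = 4*s)
Z(o, x) = 7*x (Z(o, x) = ((2 + 4) + (3 - 2))*(0 + x) = (6 + 1)*x = 7*x)
76*(w(-8) + Z(-6, -6)) = 76*(4*(-8) + 7*(-6)) = 76*(-32 - 42) = 76*(-74) = -5624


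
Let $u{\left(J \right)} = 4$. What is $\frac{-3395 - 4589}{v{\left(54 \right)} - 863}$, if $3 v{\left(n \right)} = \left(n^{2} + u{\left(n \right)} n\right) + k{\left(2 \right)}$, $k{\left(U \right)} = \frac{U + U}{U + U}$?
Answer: $- \frac{1497}{34} \approx -44.029$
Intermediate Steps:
$k{\left(U \right)} = 1$ ($k{\left(U \right)} = \frac{2 U}{2 U} = 2 U \frac{1}{2 U} = 1$)
$v{\left(n \right)} = \frac{1}{3} + \frac{n^{2}}{3} + \frac{4 n}{3}$ ($v{\left(n \right)} = \frac{\left(n^{2} + 4 n\right) + 1}{3} = \frac{1 + n^{2} + 4 n}{3} = \frac{1}{3} + \frac{n^{2}}{3} + \frac{4 n}{3}$)
$\frac{-3395 - 4589}{v{\left(54 \right)} - 863} = \frac{-3395 - 4589}{\left(\frac{1}{3} + \frac{54^{2}}{3} + \frac{4}{3} \cdot 54\right) - 863} = - \frac{7984}{\left(\frac{1}{3} + \frac{1}{3} \cdot 2916 + 72\right) - 863} = - \frac{7984}{\left(\frac{1}{3} + 972 + 72\right) - 863} = - \frac{7984}{\frac{3133}{3} - 863} = - \frac{7984}{\frac{544}{3}} = \left(-7984\right) \frac{3}{544} = - \frac{1497}{34}$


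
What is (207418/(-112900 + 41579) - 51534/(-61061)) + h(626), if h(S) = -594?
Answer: -370831293314/622133083 ≈ -596.06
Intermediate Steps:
(207418/(-112900 + 41579) - 51534/(-61061)) + h(626) = (207418/(-112900 + 41579) - 51534/(-61061)) - 594 = (207418/(-71321) - 51534*(-1/61061)) - 594 = (207418*(-1/71321) + 7362/8723) - 594 = (-207418/71321 + 7362/8723) - 594 = -1284242012/622133083 - 594 = -370831293314/622133083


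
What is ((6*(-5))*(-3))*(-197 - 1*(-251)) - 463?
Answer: 4397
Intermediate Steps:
((6*(-5))*(-3))*(-197 - 1*(-251)) - 463 = (-30*(-3))*(-197 + 251) - 463 = 90*54 - 463 = 4860 - 463 = 4397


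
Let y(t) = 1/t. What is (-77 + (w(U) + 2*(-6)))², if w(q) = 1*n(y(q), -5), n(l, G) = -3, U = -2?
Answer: 8464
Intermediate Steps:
w(q) = -3 (w(q) = 1*(-3) = -3)
(-77 + (w(U) + 2*(-6)))² = (-77 + (-3 + 2*(-6)))² = (-77 + (-3 - 12))² = (-77 - 15)² = (-92)² = 8464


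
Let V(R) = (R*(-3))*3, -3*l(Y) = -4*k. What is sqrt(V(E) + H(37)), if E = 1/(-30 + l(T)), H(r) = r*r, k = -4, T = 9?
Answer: sqrt(15384946)/106 ≈ 37.003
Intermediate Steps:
H(r) = r**2
l(Y) = -16/3 (l(Y) = -(-4)*(-4)/3 = -1/3*16 = -16/3)
E = -3/106 (E = 1/(-30 - 16/3) = 1/(-106/3) = -3/106 ≈ -0.028302)
V(R) = -9*R (V(R) = -3*R*3 = -9*R)
sqrt(V(E) + H(37)) = sqrt(-9*(-3/106) + 37**2) = sqrt(27/106 + 1369) = sqrt(145141/106) = sqrt(15384946)/106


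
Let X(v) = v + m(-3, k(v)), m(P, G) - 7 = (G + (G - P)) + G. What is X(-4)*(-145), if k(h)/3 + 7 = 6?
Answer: 435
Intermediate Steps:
k(h) = -3 (k(h) = -21 + 3*6 = -21 + 18 = -3)
m(P, G) = 7 - P + 3*G (m(P, G) = 7 + ((G + (G - P)) + G) = 7 + ((-P + 2*G) + G) = 7 + (-P + 3*G) = 7 - P + 3*G)
X(v) = 1 + v (X(v) = v + (7 - 1*(-3) + 3*(-3)) = v + (7 + 3 - 9) = v + 1 = 1 + v)
X(-4)*(-145) = (1 - 4)*(-145) = -3*(-145) = 435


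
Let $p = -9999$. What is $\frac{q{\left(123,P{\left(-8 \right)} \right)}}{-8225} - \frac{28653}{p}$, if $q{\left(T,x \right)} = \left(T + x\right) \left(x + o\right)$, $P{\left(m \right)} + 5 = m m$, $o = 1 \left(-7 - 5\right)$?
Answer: $\frac{152117}{83325} \approx 1.8256$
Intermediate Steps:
$o = -12$ ($o = 1 \left(-12\right) = -12$)
$P{\left(m \right)} = -5 + m^{2}$ ($P{\left(m \right)} = -5 + m m = -5 + m^{2}$)
$q{\left(T,x \right)} = \left(-12 + x\right) \left(T + x\right)$ ($q{\left(T,x \right)} = \left(T + x\right) \left(x - 12\right) = \left(T + x\right) \left(-12 + x\right) = \left(-12 + x\right) \left(T + x\right)$)
$\frac{q{\left(123,P{\left(-8 \right)} \right)}}{-8225} - \frac{28653}{p} = \frac{\left(-5 + \left(-8\right)^{2}\right)^{2} - 1476 - 12 \left(-5 + \left(-8\right)^{2}\right) + 123 \left(-5 + \left(-8\right)^{2}\right)}{-8225} - \frac{28653}{-9999} = \left(\left(-5 + 64\right)^{2} - 1476 - 12 \left(-5 + 64\right) + 123 \left(-5 + 64\right)\right) \left(- \frac{1}{8225}\right) - - \frac{9551}{3333} = \left(59^{2} - 1476 - 708 + 123 \cdot 59\right) \left(- \frac{1}{8225}\right) + \frac{9551}{3333} = \left(3481 - 1476 - 708 + 7257\right) \left(- \frac{1}{8225}\right) + \frac{9551}{3333} = 8554 \left(- \frac{1}{8225}\right) + \frac{9551}{3333} = - \frac{26}{25} + \frac{9551}{3333} = \frac{152117}{83325}$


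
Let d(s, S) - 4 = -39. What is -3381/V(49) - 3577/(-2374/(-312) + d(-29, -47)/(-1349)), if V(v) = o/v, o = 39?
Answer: -98513920673/20887399 ≈ -4716.4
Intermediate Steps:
d(s, S) = -35 (d(s, S) = 4 - 39 = -35)
V(v) = 39/v
-3381/V(49) - 3577/(-2374/(-312) + d(-29, -47)/(-1349)) = -3381/(39/49) - 3577/(-2374/(-312) - 35/(-1349)) = -3381/(39*(1/49)) - 3577/(-2374*(-1/312) - 35*(-1/1349)) = -3381/39/49 - 3577/(1187/156 + 35/1349) = -3381*49/39 - 3577/1606723/210444 = -55223/13 - 3577*210444/1606723 = -55223/13 - 752758188/1606723 = -98513920673/20887399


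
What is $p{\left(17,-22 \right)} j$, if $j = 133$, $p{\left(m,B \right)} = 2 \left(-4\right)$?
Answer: $-1064$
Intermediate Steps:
$p{\left(m,B \right)} = -8$
$p{\left(17,-22 \right)} j = \left(-8\right) 133 = -1064$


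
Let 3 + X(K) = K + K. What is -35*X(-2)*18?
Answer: 4410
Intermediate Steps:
X(K) = -3 + 2*K (X(K) = -3 + (K + K) = -3 + 2*K)
-35*X(-2)*18 = -35*(-3 + 2*(-2))*18 = -35*(-3 - 4)*18 = -35*(-7)*18 = 245*18 = 4410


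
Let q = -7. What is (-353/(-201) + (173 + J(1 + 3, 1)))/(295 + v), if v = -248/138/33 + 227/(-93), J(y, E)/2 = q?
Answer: 190067262/345837719 ≈ 0.54959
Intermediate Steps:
J(y, E) = -14 (J(y, E) = 2*(-7) = -14)
v = -176137/70587 (v = -248*1/138*(1/33) + 227*(-1/93) = -124/69*1/33 - 227/93 = -124/2277 - 227/93 = -176137/70587 ≈ -2.4953)
(-353/(-201) + (173 + J(1 + 3, 1)))/(295 + v) = (-353/(-201) + (173 - 14))/(295 - 176137/70587) = (-353*(-1/201) + 159)/(20647028/70587) = (353/201 + 159)*(70587/20647028) = (32312/201)*(70587/20647028) = 190067262/345837719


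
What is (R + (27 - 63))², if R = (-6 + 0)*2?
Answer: 2304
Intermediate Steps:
R = -12 (R = -6*2 = -12)
(R + (27 - 63))² = (-12 + (27 - 63))² = (-12 - 36)² = (-48)² = 2304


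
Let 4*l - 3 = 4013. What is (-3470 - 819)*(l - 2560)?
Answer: 6673684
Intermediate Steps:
l = 1004 (l = ¾ + (¼)*4013 = ¾ + 4013/4 = 1004)
(-3470 - 819)*(l - 2560) = (-3470 - 819)*(1004 - 2560) = -4289*(-1556) = 6673684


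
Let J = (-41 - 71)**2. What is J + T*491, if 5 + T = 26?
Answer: 22855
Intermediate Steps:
T = 21 (T = -5 + 26 = 21)
J = 12544 (J = (-112)**2 = 12544)
J + T*491 = 12544 + 21*491 = 12544 + 10311 = 22855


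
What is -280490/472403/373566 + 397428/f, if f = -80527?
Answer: -35067805936069087/7105448783632323 ≈ -4.9353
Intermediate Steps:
-280490/472403/373566 + 397428/f = -280490/472403/373566 + 397428/(-80527) = -280490*1/472403*(1/373566) + 397428*(-1/80527) = -280490/472403*1/373566 - 397428/80527 = -140245/88236849549 - 397428/80527 = -35067805936069087/7105448783632323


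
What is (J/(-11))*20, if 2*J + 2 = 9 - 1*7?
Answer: 0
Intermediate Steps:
J = 0 (J = -1 + (9 - 1*7)/2 = -1 + (9 - 7)/2 = -1 + (½)*2 = -1 + 1 = 0)
(J/(-11))*20 = (0/(-11))*20 = -1/11*0*20 = 0*20 = 0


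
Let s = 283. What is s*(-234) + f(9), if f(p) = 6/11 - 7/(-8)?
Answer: -5827411/88 ≈ -66221.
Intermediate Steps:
f(p) = 125/88 (f(p) = 6*(1/11) - 7*(-⅛) = 6/11 + 7/8 = 125/88)
s*(-234) + f(9) = 283*(-234) + 125/88 = -66222 + 125/88 = -5827411/88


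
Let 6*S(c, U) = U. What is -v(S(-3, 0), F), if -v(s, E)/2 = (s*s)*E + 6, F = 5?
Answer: 12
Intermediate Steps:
S(c, U) = U/6
v(s, E) = -12 - 2*E*s**2 (v(s, E) = -2*((s*s)*E + 6) = -2*(s**2*E + 6) = -2*(E*s**2 + 6) = -2*(6 + E*s**2) = -12 - 2*E*s**2)
-v(S(-3, 0), F) = -(-12 - 2*5*((1/6)*0)**2) = -(-12 - 2*5*0**2) = -(-12 - 2*5*0) = -(-12 + 0) = -1*(-12) = 12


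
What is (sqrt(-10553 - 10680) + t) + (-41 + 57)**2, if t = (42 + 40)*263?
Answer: 21822 + I*sqrt(21233) ≈ 21822.0 + 145.72*I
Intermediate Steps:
t = 21566 (t = 82*263 = 21566)
(sqrt(-10553 - 10680) + t) + (-41 + 57)**2 = (sqrt(-10553 - 10680) + 21566) + (-41 + 57)**2 = (sqrt(-21233) + 21566) + 16**2 = (I*sqrt(21233) + 21566) + 256 = (21566 + I*sqrt(21233)) + 256 = 21822 + I*sqrt(21233)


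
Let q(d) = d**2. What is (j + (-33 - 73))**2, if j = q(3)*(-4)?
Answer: 20164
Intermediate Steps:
j = -36 (j = 3**2*(-4) = 9*(-4) = -36)
(j + (-33 - 73))**2 = (-36 + (-33 - 73))**2 = (-36 - 106)**2 = (-142)**2 = 20164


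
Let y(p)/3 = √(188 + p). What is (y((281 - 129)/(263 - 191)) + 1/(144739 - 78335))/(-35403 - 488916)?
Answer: -1/34816878876 - √1711/524319 ≈ -7.8891e-5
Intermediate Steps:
y(p) = 3*√(188 + p)
(y((281 - 129)/(263 - 191)) + 1/(144739 - 78335))/(-35403 - 488916) = (3*√(188 + (281 - 129)/(263 - 191)) + 1/(144739 - 78335))/(-35403 - 488916) = (3*√(188 + 152/72) + 1/66404)/(-524319) = (3*√(188 + 152*(1/72)) + 1/66404)*(-1/524319) = (3*√(188 + 19/9) + 1/66404)*(-1/524319) = (3*√(1711/9) + 1/66404)*(-1/524319) = (3*(√1711/3) + 1/66404)*(-1/524319) = (√1711 + 1/66404)*(-1/524319) = (1/66404 + √1711)*(-1/524319) = -1/34816878876 - √1711/524319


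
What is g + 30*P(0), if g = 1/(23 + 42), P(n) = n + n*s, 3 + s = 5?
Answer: 1/65 ≈ 0.015385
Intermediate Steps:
s = 2 (s = -3 + 5 = 2)
P(n) = 3*n (P(n) = n + n*2 = n + 2*n = 3*n)
g = 1/65 ≈ 0.015385
g + 30*P(0) = 1/65 + 30*(3*0) = 1/65 + 30*0 = 1/65 + 0 = 1/65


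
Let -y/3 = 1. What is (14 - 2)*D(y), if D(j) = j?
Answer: -36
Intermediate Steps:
y = -3 (y = -3*1 = -3)
(14 - 2)*D(y) = (14 - 2)*(-3) = 12*(-3) = -36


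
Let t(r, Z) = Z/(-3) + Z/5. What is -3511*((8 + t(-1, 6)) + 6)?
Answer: -231726/5 ≈ -46345.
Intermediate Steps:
t(r, Z) = -2*Z/15 (t(r, Z) = Z*(-⅓) + Z*(⅕) = -Z/3 + Z/5 = -2*Z/15)
-3511*((8 + t(-1, 6)) + 6) = -3511*((8 - 2/15*6) + 6) = -3511*((8 - ⅘) + 6) = -3511*(36/5 + 6) = -3511*66/5 = -231726/5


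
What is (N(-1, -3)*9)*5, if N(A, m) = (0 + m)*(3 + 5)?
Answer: -1080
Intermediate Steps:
N(A, m) = 8*m (N(A, m) = m*8 = 8*m)
(N(-1, -3)*9)*5 = ((8*(-3))*9)*5 = -24*9*5 = -216*5 = -1080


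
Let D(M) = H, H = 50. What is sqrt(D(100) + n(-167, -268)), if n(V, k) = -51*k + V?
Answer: sqrt(13551) ≈ 116.41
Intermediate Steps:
D(M) = 50
n(V, k) = V - 51*k
sqrt(D(100) + n(-167, -268)) = sqrt(50 + (-167 - 51*(-268))) = sqrt(50 + (-167 + 13668)) = sqrt(50 + 13501) = sqrt(13551)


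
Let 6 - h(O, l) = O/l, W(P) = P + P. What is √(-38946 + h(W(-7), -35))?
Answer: I*√973510/5 ≈ 197.33*I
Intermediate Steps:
W(P) = 2*P
h(O, l) = 6 - O/l
√(-38946 + h(W(-7), -35)) = √(-38946 + (6 - 1*2*(-7)/(-35))) = √(-38946 + (6 - 1*(-14)*(-1/35))) = √(-38946 + (6 - ⅖)) = √(-38946 + 28/5) = √(-194702/5) = I*√973510/5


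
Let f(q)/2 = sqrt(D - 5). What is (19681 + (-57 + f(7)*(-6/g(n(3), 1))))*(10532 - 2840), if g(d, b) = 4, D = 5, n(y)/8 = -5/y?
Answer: 150947808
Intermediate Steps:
n(y) = -40/y (n(y) = 8*(-5/y) = -40/y)
f(q) = 0 (f(q) = 2*sqrt(5 - 5) = 2*sqrt(0) = 2*0 = 0)
(19681 + (-57 + f(7)*(-6/g(n(3), 1))))*(10532 - 2840) = (19681 + (-57 + 0*(-6/4)))*(10532 - 2840) = (19681 + (-57 + 0*(-6*1/4)))*7692 = (19681 + (-57 + 0*(-3/2)))*7692 = (19681 + (-57 + 0))*7692 = (19681 - 57)*7692 = 19624*7692 = 150947808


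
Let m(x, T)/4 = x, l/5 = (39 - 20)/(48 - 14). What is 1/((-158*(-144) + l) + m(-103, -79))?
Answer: 34/759655 ≈ 4.4757e-5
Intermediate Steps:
l = 95/34 (l = 5*((39 - 20)/(48 - 14)) = 5*(19/34) = 95/34 ≈ 2.7941)
m(x, T) = 4*x
1/((-158*(-144) + l) + m(-103, -79)) = 1/((-158*(-144) + 95/34) + 4*(-103)) = 1/((22752 + 95/34) - 412) = 1/(773663/34 - 412) = 1/(759655/34) = 34/759655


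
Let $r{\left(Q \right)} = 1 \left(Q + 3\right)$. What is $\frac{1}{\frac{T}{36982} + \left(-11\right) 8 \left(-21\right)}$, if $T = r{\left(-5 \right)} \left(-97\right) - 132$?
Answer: $\frac{18491}{34171399} \approx 0.00054113$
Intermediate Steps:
$r{\left(Q \right)} = 3 + Q$ ($r{\left(Q \right)} = 1 \left(3 + Q\right) = 3 + Q$)
$T = 62$ ($T = \left(3 - 5\right) \left(-97\right) - 132 = \left(-2\right) \left(-97\right) - 132 = 194 - 132 = 62$)
$\frac{1}{\frac{T}{36982} + \left(-11\right) 8 \left(-21\right)} = \frac{1}{\frac{62}{36982} + \left(-11\right) 8 \left(-21\right)} = \frac{1}{62 \cdot \frac{1}{36982} - -1848} = \frac{1}{\frac{31}{18491} + 1848} = \frac{1}{\frac{34171399}{18491}} = \frac{18491}{34171399}$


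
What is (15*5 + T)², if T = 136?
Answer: 44521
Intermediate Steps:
(15*5 + T)² = (15*5 + 136)² = (75 + 136)² = 211² = 44521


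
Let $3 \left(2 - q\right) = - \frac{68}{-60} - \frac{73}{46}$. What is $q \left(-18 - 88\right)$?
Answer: $- \frac{236009}{1035} \approx -228.03$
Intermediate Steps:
$q = \frac{4453}{2070}$ ($q = 2 - \frac{- \frac{68}{-60} - \frac{73}{46}}{3} = 2 - \frac{\left(-68\right) \left(- \frac{1}{60}\right) - \frac{73}{46}}{3} = 2 - \frac{\frac{17}{15} - \frac{73}{46}}{3} = 2 - - \frac{313}{2070} = 2 + \frac{313}{2070} = \frac{4453}{2070} \approx 2.1512$)
$q \left(-18 - 88\right) = \frac{4453 \left(-18 - 88\right)}{2070} = \frac{4453}{2070} \left(-106\right) = - \frac{236009}{1035}$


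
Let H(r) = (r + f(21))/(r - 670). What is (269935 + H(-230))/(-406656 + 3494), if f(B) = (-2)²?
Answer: -121470863/181422900 ≈ -0.66955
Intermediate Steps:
f(B) = 4
H(r) = (4 + r)/(-670 + r) (H(r) = (r + 4)/(r - 670) = (4 + r)/(-670 + r))
(269935 + H(-230))/(-406656 + 3494) = (269935 + (4 - 230)/(-670 - 230))/(-406656 + 3494) = (269935 - 226/(-900))/(-403162) = (269935 - 1/900*(-226))*(-1/403162) = (269935 + 113/450)*(-1/403162) = (121470863/450)*(-1/403162) = -121470863/181422900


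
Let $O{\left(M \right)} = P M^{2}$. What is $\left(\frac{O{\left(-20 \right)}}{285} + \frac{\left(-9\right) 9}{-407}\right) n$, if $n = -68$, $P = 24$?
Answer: $- \frac{17817292}{7733} \approx -2304.1$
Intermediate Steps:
$O{\left(M \right)} = 24 M^{2}$
$\left(\frac{O{\left(-20 \right)}}{285} + \frac{\left(-9\right) 9}{-407}\right) n = \left(\frac{24 \left(-20\right)^{2}}{285} + \frac{\left(-9\right) 9}{-407}\right) \left(-68\right) = \left(24 \cdot 400 \cdot \frac{1}{285} - - \frac{81}{407}\right) \left(-68\right) = \left(9600 \cdot \frac{1}{285} + \frac{81}{407}\right) \left(-68\right) = \left(\frac{640}{19} + \frac{81}{407}\right) \left(-68\right) = \frac{262019}{7733} \left(-68\right) = - \frac{17817292}{7733}$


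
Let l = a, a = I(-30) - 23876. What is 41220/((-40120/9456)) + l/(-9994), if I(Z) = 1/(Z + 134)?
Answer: -10125613257099/1042494128 ≈ -9712.9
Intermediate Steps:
I(Z) = 1/(134 + Z)
a = -2483103/104 (a = 1/(134 - 30) - 23876 = 1/104 - 23876 = -2483103/104 ≈ -23876.)
l = -2483103/104 ≈ -23876.
41220/((-40120/9456)) + l/(-9994) = 41220/((-40120/9456)) - 2483103/104/(-9994) = 41220/((-40120*1/9456)) - 2483103/104*(-1/9994) = 41220/(-5015/1182) + 2483103/1039376 = 41220*(-1182/5015) + 2483103/1039376 = -9744408/1003 + 2483103/1039376 = -10125613257099/1042494128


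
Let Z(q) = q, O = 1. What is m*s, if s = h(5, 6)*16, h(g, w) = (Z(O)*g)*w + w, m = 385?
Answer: 221760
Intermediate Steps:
h(g, w) = w + g*w (h(g, w) = (1*g)*w + w = g*w + w = w + g*w)
s = 576 (s = (6*(1 + 5))*16 = (6*6)*16 = 36*16 = 576)
m*s = 385*576 = 221760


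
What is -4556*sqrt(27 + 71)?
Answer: -31892*sqrt(2) ≈ -45102.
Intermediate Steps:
-4556*sqrt(27 + 71) = -31892*sqrt(2)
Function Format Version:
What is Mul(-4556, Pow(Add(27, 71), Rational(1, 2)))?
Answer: Mul(-31892, Pow(2, Rational(1, 2))) ≈ -45102.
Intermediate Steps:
Mul(-4556, Pow(Add(27, 71), Rational(1, 2))) = Mul(-4556, Pow(98, Rational(1, 2))) = Mul(-4556, Mul(7, Pow(2, Rational(1, 2)))) = Mul(-31892, Pow(2, Rational(1, 2)))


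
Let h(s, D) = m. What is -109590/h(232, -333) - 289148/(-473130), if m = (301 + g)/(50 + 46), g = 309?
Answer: -248872701146/14430465 ≈ -17246.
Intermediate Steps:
m = 305/48 (m = (301 + 309)/(50 + 46) = 610/96 = 610*(1/96) = 305/48 ≈ 6.3542)
h(s, D) = 305/48
-109590/h(232, -333) - 289148/(-473130) = -109590/305/48 - 289148/(-473130) = -109590*48/305 - 289148*(-1/473130) = -1052064/61 + 144574/236565 = -248872701146/14430465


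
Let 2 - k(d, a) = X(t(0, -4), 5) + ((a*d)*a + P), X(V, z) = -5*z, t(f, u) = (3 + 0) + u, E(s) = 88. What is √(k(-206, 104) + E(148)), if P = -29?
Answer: 4*√139265 ≈ 1492.7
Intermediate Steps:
t(f, u) = 3 + u
k(d, a) = 56 - d*a² (k(d, a) = 2 - (-5*5 + ((a*d)*a - 29)) = 2 - (-25 + (d*a² - 29)) = 2 - (-25 + (-29 + d*a²)) = 2 - (-54 + d*a²) = 2 + (54 - d*a²) = 56 - d*a²)
√(k(-206, 104) + E(148)) = √((56 - 1*(-206)*104²) + 88) = √((56 - 1*(-206)*10816) + 88) = √((56 + 2228096) + 88) = √(2228152 + 88) = √2228240 = 4*√139265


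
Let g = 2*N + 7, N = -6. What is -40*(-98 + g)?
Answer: 4120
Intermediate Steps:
g = -5 (g = 2*(-6) + 7 = -12 + 7 = -5)
-40*(-98 + g) = -40*(-98 - 5) = -40*(-103) = 4120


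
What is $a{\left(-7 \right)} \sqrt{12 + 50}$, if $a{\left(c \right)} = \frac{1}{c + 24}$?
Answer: $\frac{\sqrt{62}}{17} \approx 0.46318$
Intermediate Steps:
$a{\left(c \right)} = \frac{1}{24 + c}$
$a{\left(-7 \right)} \sqrt{12 + 50} = \frac{\sqrt{12 + 50}}{24 - 7} = \frac{\sqrt{62}}{17}$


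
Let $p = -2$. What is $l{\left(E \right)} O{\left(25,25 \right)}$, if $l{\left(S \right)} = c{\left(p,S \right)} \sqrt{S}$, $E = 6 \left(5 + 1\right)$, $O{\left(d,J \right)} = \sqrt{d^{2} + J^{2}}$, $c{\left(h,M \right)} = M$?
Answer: $5400 \sqrt{2} \approx 7636.8$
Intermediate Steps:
$O{\left(d,J \right)} = \sqrt{J^{2} + d^{2}}$
$E = 36$ ($E = 6 \cdot 6 = 36$)
$l{\left(S \right)} = S^{\frac{3}{2}}$ ($l{\left(S \right)} = S \sqrt{S} = S^{\frac{3}{2}}$)
$l{\left(E \right)} O{\left(25,25 \right)} = 36^{\frac{3}{2}} \sqrt{25^{2} + 25^{2}} = 216 \sqrt{625 + 625} = 216 \sqrt{1250} = 216 \cdot 25 \sqrt{2} = 5400 \sqrt{2}$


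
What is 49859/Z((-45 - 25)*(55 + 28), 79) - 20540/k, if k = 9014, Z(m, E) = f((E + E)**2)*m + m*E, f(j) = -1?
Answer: -4878873113/2042482260 ≈ -2.3887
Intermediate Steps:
Z(m, E) = -m + E*m (Z(m, E) = -m + m*E = -m + E*m)
49859/Z((-45 - 25)*(55 + 28), 79) - 20540/k = 49859/((((-45 - 25)*(55 + 28))*(-1 + 79))) - 20540/9014 = 49859/((-70*83*78)) - 20540*1/9014 = 49859/((-5810*78)) - 10270/4507 = 49859/(-453180) - 10270/4507 = 49859*(-1/453180) - 10270/4507 = -49859/453180 - 10270/4507 = -4878873113/2042482260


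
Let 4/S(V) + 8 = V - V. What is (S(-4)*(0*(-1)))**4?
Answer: 0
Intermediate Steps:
S(V) = -1/2 (S(V) = 4/(-8 + (V - V)) = 4/(-8 + 0) = 4/(-8) = 4*(-1/8) = -1/2)
(S(-4)*(0*(-1)))**4 = (-0*(-1))**4 = (-1/2*0)**4 = 0**4 = 0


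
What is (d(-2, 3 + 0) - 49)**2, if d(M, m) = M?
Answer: 2601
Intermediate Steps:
(d(-2, 3 + 0) - 49)**2 = (-2 - 49)**2 = (-51)**2 = 2601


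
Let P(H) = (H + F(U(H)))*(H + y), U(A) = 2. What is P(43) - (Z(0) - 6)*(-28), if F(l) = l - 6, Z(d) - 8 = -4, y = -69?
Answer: -1070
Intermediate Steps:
Z(d) = 4 (Z(d) = 8 - 4 = 4)
F(l) = -6 + l
P(H) = (-69 + H)*(-4 + H) (P(H) = (H + (-6 + 2))*(H - 69) = (H - 4)*(-69 + H) = (-4 + H)*(-69 + H) = (-69 + H)*(-4 + H))
P(43) - (Z(0) - 6)*(-28) = (276 + 43**2 - 73*43) - (4 - 6)*(-28) = (276 + 1849 - 3139) - (-2)*(-28) = -1014 - 1*56 = -1014 - 56 = -1070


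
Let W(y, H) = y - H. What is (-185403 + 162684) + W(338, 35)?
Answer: -22416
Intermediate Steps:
(-185403 + 162684) + W(338, 35) = (-185403 + 162684) + (338 - 1*35) = -22719 + (338 - 35) = -22719 + 303 = -22416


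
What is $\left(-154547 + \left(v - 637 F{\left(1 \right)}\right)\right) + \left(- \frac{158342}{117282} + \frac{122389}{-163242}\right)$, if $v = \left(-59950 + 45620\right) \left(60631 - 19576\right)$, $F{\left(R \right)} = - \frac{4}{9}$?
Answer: $- \frac{1877751556015361927}{3190891374} \approx -5.8847 \cdot 10^{8}$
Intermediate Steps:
$F{\left(R \right)} = - \frac{4}{9}$ ($F{\left(R \right)} = \left(-4\right) \frac{1}{9} = - \frac{4}{9}$)
$v = -588318150$ ($v = \left(-14330\right) 41055 = -588318150$)
$\left(-154547 + \left(v - 637 F{\left(1 \right)}\right)\right) + \left(- \frac{158342}{117282} + \frac{122389}{-163242}\right) = \left(-154547 - \left(588318150 + 637 \left(- \frac{4}{9}\right)\right)\right) + \left(- \frac{158342}{117282} + \frac{122389}{-163242}\right) = \left(-154547 - \frac{5294860802}{9}\right) + \left(\left(-158342\right) \frac{1}{117282} + 122389 \left(- \frac{1}{163242}\right)\right) = \left(-154547 + \left(-588318150 + \frac{2548}{9}\right)\right) - \frac{6700348577}{3190891374} = \left(-154547 - \frac{5294860802}{9}\right) - \frac{6700348577}{3190891374} = - \frac{5296251725}{9} - \frac{6700348577}{3190891374} = - \frac{1877751556015361927}{3190891374}$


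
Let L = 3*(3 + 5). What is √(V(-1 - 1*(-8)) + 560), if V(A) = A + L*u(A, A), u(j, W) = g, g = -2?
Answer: √519 ≈ 22.782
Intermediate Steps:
u(j, W) = -2
L = 24 (L = 3*8 = 24)
V(A) = -48 + A (V(A) = A + 24*(-2) = A - 48 = -48 + A)
√(V(-1 - 1*(-8)) + 560) = √((-48 + (-1 - 1*(-8))) + 560) = √((-48 + (-1 + 8)) + 560) = √((-48 + 7) + 560) = √(-41 + 560) = √519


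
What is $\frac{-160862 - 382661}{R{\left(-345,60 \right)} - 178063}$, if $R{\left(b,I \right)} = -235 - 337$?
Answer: $\frac{543523}{178635} \approx 3.0426$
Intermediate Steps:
$R{\left(b,I \right)} = -572$
$\frac{-160862 - 382661}{R{\left(-345,60 \right)} - 178063} = \frac{-160862 - 382661}{-572 - 178063} = - \frac{543523}{-178635} = \left(-543523\right) \left(- \frac{1}{178635}\right) = \frac{543523}{178635}$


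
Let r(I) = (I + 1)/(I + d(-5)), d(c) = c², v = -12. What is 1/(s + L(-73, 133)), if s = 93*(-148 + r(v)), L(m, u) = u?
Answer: -13/178226 ≈ -7.2941e-5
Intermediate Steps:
r(I) = (1 + I)/(25 + I) (r(I) = (I + 1)/(I + (-5)²) = (1 + I)/(I + 25) = (1 + I)/(25 + I))
s = -179955/13 (s = 93*(-148 + (1 - 12)/(25 - 12)) = 93*(-148 - 11/13) = 93*(-1935/13) = -179955/13 ≈ -13843.)
1/(s + L(-73, 133)) = 1/(-179955/13 + 133) = 1/(-178226/13) = -13/178226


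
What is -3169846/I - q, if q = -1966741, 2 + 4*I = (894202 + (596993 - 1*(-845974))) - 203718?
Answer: 4195928940325/2133449 ≈ 1.9667e+6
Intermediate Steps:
I = 2133449/4 (I = -½ + ((894202 + (596993 - 1*(-845974))) - 203718)/4 = -½ + ((894202 + (596993 + 845974)) - 203718)/4 = -½ + ((894202 + 1442967) - 203718)/4 = -½ + (2337169 - 203718)/4 = -½ + (¼)*2133451 = -½ + 2133451/4 = 2133449/4 ≈ 5.3336e+5)
-3169846/I - q = -3169846/2133449/4 - 1*(-1966741) = -3169846*4/2133449 + 1966741 = -12679384/2133449 + 1966741 = 4195928940325/2133449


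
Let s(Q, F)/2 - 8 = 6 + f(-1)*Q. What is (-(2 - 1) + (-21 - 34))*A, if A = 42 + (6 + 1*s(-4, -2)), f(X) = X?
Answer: -4704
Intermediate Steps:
s(Q, F) = 28 - 2*Q (s(Q, F) = 16 + 2*(6 - Q) = 16 + (12 - 2*Q) = 28 - 2*Q)
A = 84 (A = 42 + (6 + 1*(28 - 2*(-4))) = 42 + (6 + 1*(28 + 8)) = 42 + (6 + 1*36) = 42 + (6 + 36) = 42 + 42 = 84)
(-(2 - 1) + (-21 - 34))*A = (-(2 - 1) + (-21 - 34))*84 = (-1*1 - 55)*84 = (-1 - 55)*84 = -56*84 = -4704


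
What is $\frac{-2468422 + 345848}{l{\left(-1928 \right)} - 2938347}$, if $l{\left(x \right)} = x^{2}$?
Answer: $- \frac{2122574}{778837} \approx -2.7253$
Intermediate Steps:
$\frac{-2468422 + 345848}{l{\left(-1928 \right)} - 2938347} = \frac{-2468422 + 345848}{\left(-1928\right)^{2} - 2938347} = - \frac{2122574}{3717184 - 2938347} = - \frac{2122574}{778837}$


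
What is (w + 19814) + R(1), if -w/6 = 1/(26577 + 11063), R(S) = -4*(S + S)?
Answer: 372748917/18820 ≈ 19806.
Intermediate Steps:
R(S) = -8*S
w = -3/18820 (w = -6/(26577 + 11063) = -6/37640 = -6*1/37640 = -3/18820 ≈ -0.00015940)
(w + 19814) + R(1) = (-3/18820 + 19814) - 8*1 = 372899477/18820 - 8 = 372748917/18820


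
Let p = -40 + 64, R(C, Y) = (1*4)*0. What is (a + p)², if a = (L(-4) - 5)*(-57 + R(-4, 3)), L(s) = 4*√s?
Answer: -112455 - 281808*I ≈ -1.1246e+5 - 2.8181e+5*I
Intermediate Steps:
R(C, Y) = 0 (R(C, Y) = 4*0 = 0)
p = 24
a = 285 - 456*I (a = (4*√(-4) - 5)*(-57 + 0) = (4*(2*I) - 5)*(-57) = (8*I - 5)*(-57) = (-5 + 8*I)*(-57) = 285 - 456*I ≈ 285.0 - 456.0*I)
(a + p)² = ((285 - 456*I) + 24)² = (309 - 456*I)²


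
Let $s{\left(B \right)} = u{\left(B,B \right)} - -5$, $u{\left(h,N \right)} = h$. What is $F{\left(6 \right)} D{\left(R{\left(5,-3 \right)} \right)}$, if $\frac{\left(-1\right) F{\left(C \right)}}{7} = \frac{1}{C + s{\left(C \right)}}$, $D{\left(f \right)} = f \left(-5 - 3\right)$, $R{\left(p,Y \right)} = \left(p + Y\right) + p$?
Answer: $\frac{392}{17} \approx 23.059$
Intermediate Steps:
$R{\left(p,Y \right)} = Y + 2 p$ ($R{\left(p,Y \right)} = \left(Y + p\right) + p = Y + 2 p$)
$s{\left(B \right)} = 5 + B$ ($s{\left(B \right)} = B - -5 = B + 5 = 5 + B$)
$D{\left(f \right)} = - 8 f$ ($D{\left(f \right)} = f \left(-8\right) = - 8 f$)
$F{\left(C \right)} = - \frac{7}{5 + 2 C}$ ($F{\left(C \right)} = - \frac{7}{C + \left(5 + C\right)} = - \frac{7}{5 + 2 C}$)
$F{\left(6 \right)} D{\left(R{\left(5,-3 \right)} \right)} = - \frac{7}{5 + 2 \cdot 6} \left(- 8 \left(-3 + 2 \cdot 5\right)\right) = - \frac{7}{5 + 12} \left(- 8 \left(-3 + 10\right)\right) = - \frac{7}{17} \left(\left(-8\right) 7\right) = \left(-7\right) \frac{1}{17} \left(-56\right) = \left(- \frac{7}{17}\right) \left(-56\right) = \frac{392}{17}$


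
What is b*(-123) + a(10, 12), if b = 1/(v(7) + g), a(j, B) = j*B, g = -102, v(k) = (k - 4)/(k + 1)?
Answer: 32848/271 ≈ 121.21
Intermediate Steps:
v(k) = (-4 + k)/(1 + k)
a(j, B) = B*j
b = -8/813 (b = 1/((-4 + 7)/(1 + 7) - 102) = 1/(3/8 - 102) = 1/(-813/8) = -8/813 ≈ -0.0098401)
b*(-123) + a(10, 12) = -8/813*(-123) + 12*10 = 328/271 + 120 = 32848/271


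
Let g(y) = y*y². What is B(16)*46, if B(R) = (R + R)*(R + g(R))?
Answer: 6052864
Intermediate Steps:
g(y) = y³
B(R) = 2*R*(R + R³) (B(R) = (R + R)*(R + R³) = (2*R)*(R + R³) = 2*R*(R + R³))
B(16)*46 = (2*16²*(1 + 16²))*46 = (2*256*(1 + 256))*46 = (2*256*257)*46 = 131584*46 = 6052864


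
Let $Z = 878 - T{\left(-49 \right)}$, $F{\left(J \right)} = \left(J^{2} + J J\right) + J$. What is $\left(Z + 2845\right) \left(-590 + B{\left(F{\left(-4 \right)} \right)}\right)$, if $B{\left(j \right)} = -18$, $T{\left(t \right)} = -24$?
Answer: $-2278176$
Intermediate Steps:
$F{\left(J \right)} = J + 2 J^{2}$ ($F{\left(J \right)} = \left(J^{2} + J^{2}\right) + J = 2 J^{2} + J = J + 2 J^{2}$)
$Z = 902$ ($Z = 878 - -24 = 878 + 24 = 902$)
$\left(Z + 2845\right) \left(-590 + B{\left(F{\left(-4 \right)} \right)}\right) = \left(902 + 2845\right) \left(-590 - 18\right) = 3747 \left(-608\right) = -2278176$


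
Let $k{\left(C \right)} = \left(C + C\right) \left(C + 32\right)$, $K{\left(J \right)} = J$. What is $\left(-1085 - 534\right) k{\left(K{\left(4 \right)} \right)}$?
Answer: $-466272$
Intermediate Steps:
$k{\left(C \right)} = 2 C \left(32 + C\right)$
$\left(-1085 - 534\right) k{\left(K{\left(4 \right)} \right)} = \left(-1085 - 534\right) 2 \cdot 4 \left(32 + 4\right) = - 1619 \cdot 2 \cdot 4 \cdot 36 = \left(-1619\right) 288 = -466272$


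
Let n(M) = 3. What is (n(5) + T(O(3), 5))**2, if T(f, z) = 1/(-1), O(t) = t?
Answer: 4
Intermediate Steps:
T(f, z) = -1
(n(5) + T(O(3), 5))**2 = (3 - 1)**2 = 2**2 = 4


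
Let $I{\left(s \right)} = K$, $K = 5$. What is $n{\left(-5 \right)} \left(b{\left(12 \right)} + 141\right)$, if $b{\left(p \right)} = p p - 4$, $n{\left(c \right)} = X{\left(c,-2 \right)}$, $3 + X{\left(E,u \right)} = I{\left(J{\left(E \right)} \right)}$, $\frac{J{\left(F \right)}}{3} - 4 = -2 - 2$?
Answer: $562$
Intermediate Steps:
$J{\left(F \right)} = 0$ ($J{\left(F \right)} = 12 + 3 \left(-2 - 2\right) = 12 + 3 \left(-4\right) = 12 - 12 = 0$)
$I{\left(s \right)} = 5$
$X{\left(E,u \right)} = 2$ ($X{\left(E,u \right)} = -3 + 5 = 2$)
$n{\left(c \right)} = 2$
$b{\left(p \right)} = -4 + p^{2}$ ($b{\left(p \right)} = p^{2} - 4 = -4 + p^{2}$)
$n{\left(-5 \right)} \left(b{\left(12 \right)} + 141\right) = 2 \left(\left(-4 + 12^{2}\right) + 141\right) = 2 \left(\left(-4 + 144\right) + 141\right) = 2 \left(140 + 141\right) = 2 \cdot 281 = 562$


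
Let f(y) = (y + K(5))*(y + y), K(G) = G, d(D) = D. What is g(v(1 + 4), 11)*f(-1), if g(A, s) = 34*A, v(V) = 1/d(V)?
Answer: -272/5 ≈ -54.400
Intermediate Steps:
v(V) = 1/V
f(y) = 2*y*(5 + y) (f(y) = (y + 5)*(y + y) = (5 + y)*(2*y) = 2*y*(5 + y))
g(v(1 + 4), 11)*f(-1) = (34/(1 + 4))*(2*(-1)*(5 - 1)) = (34/5)*(2*(-1)*4) = (34*(⅕))*(-8) = (34/5)*(-8) = -272/5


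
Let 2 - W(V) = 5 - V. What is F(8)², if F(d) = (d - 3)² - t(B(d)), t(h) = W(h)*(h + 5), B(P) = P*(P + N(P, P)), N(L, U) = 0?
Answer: 17505856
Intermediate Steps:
W(V) = -3 + V (W(V) = 2 - (5 - V) = 2 + (-5 + V) = -3 + V)
B(P) = P² (B(P) = P*(P + 0) = P*P = P²)
t(h) = (-3 + h)*(5 + h) (t(h) = (-3 + h)*(h + 5) = (-3 + h)*(5 + h))
F(d) = (-3 + d)² - (-3 + d²)*(5 + d²) (F(d) = (d - 3)² - (-3 + d²)*(5 + d²) = (-3 + d)² - (-3 + d²)*(5 + d²))
F(8)² = (24 - 1*8² - 1*8⁴ - 6*8)² = (24 - 1*64 - 1*4096 - 48)² = (24 - 64 - 4096 - 48)² = (-4184)² = 17505856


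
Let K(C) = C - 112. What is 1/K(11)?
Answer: -1/101 ≈ -0.0099010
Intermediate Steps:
K(C) = -112 + C
1/K(11) = 1/(-112 + 11) = 1/(-101) = -1/101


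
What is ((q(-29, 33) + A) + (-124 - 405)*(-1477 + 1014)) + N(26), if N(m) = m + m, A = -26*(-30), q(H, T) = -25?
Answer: 245734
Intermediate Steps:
A = 780
N(m) = 2*m
((q(-29, 33) + A) + (-124 - 405)*(-1477 + 1014)) + N(26) = ((-25 + 780) + (-124 - 405)*(-1477 + 1014)) + 2*26 = (755 - 529*(-463)) + 52 = (755 + 244927) + 52 = 245682 + 52 = 245734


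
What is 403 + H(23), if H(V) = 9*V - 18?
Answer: 592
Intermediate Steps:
H(V) = -18 + 9*V
403 + H(23) = 403 + (-18 + 9*23) = 403 + (-18 + 207) = 403 + 189 = 592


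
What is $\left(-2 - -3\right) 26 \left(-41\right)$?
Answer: $-1066$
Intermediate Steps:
$\left(-2 - -3\right) 26 \left(-41\right) = \left(-2 + 3\right) 26 \left(-41\right) = 1 \cdot 26 \left(-41\right) = 26 \left(-41\right) = -1066$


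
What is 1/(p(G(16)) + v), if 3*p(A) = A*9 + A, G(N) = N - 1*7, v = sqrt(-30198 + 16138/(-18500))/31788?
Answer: 280407351960000/8412220838139569 - 158940*I*sqrt(103355640530)/8412220838139569 ≈ 0.033333 - 6.0742e-6*I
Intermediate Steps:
v = I*sqrt(103355640530)/58807800 (v = sqrt(-30198 + 16138*(-1/18500))*(1/31788) = sqrt(-30198 - 8069/9250)*(1/31788) = sqrt(-279339569/9250)*(1/31788) = (I*sqrt(103355640530)/1850)*(1/31788) = I*sqrt(103355640530)/58807800 ≈ 0.0054668*I)
G(N) = -7 + N (G(N) = N - 7 = -7 + N)
p(A) = 10*A/3 (p(A) = (A*9 + A)/3 = (9*A + A)/3 = (10*A)/3 = 10*A/3)
1/(p(G(16)) + v) = 1/(10*(-7 + 16)/3 + I*sqrt(103355640530)/58807800) = 1/((10/3)*9 + I*sqrt(103355640530)/58807800) = 1/(30 + I*sqrt(103355640530)/58807800)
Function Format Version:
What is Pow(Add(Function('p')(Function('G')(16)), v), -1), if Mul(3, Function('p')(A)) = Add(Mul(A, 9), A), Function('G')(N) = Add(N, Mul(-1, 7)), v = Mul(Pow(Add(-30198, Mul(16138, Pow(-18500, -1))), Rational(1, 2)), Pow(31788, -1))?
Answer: Add(Rational(280407351960000, 8412220838139569), Mul(Rational(-158940, 8412220838139569), I, Pow(103355640530, Rational(1, 2)))) ≈ Add(0.033333, Mul(-6.0742e-6, I))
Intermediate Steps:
v = Mul(Rational(1, 58807800), I, Pow(103355640530, Rational(1, 2))) (v = Mul(Pow(Add(-30198, Mul(16138, Rational(-1, 18500))), Rational(1, 2)), Rational(1, 31788)) = Mul(Pow(Add(-30198, Rational(-8069, 9250)), Rational(1, 2)), Rational(1, 31788)) = Mul(Pow(Rational(-279339569, 9250), Rational(1, 2)), Rational(1, 31788)) = Mul(Mul(Rational(1, 1850), I, Pow(103355640530, Rational(1, 2))), Rational(1, 31788)) = Mul(Rational(1, 58807800), I, Pow(103355640530, Rational(1, 2))) ≈ Mul(0.0054668, I))
Function('G')(N) = Add(-7, N) (Function('G')(N) = Add(N, -7) = Add(-7, N))
Function('p')(A) = Mul(Rational(10, 3), A) (Function('p')(A) = Mul(Rational(1, 3), Add(Mul(A, 9), A)) = Mul(Rational(1, 3), Add(Mul(9, A), A)) = Mul(Rational(1, 3), Mul(10, A)) = Mul(Rational(10, 3), A))
Pow(Add(Function('p')(Function('G')(16)), v), -1) = Pow(Add(Mul(Rational(10, 3), Add(-7, 16)), Mul(Rational(1, 58807800), I, Pow(103355640530, Rational(1, 2)))), -1) = Pow(Add(Mul(Rational(10, 3), 9), Mul(Rational(1, 58807800), I, Pow(103355640530, Rational(1, 2)))), -1) = Pow(Add(30, Mul(Rational(1, 58807800), I, Pow(103355640530, Rational(1, 2)))), -1)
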